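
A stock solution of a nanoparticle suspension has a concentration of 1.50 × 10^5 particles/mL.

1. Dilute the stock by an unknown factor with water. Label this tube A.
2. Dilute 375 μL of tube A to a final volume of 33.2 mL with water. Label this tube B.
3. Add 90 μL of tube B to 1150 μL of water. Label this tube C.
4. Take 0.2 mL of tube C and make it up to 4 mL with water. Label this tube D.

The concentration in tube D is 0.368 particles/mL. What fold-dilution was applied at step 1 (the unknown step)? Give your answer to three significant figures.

Step 1: unknown factor x
Step 2: 375 μL brought to 33.2 mL → factor 33200/375 = 88.533
Step 3: 90 μL + 1150 μL = 1240 μL total → factor 1240/90 = 13.778
Step 4: 0.2 mL brought to 4 mL → factor 4/0.2 = 20
Product of known-step factors = 24396
Overall factor = 1.50 × 10^5 particles/mL / (0.368 particles/mL) = 4.0761 × 10^5
x = 4.0761 × 10^5 / 24396 = 16.7

16.7-fold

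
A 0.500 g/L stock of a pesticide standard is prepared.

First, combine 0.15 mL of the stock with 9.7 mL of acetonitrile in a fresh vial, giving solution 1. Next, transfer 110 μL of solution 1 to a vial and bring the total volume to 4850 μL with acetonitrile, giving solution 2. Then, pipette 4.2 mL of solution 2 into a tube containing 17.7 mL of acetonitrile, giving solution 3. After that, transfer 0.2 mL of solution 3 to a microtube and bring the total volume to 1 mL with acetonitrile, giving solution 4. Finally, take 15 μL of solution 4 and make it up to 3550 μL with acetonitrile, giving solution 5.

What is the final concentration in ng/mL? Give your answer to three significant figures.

Step 1: 0.15 mL + 9.7 mL = 9.85 mL total → factor 9.85/0.15 = 65.667
Step 2: 110 μL brought to 4850 μL → factor 4850/110 = 44.091
Step 3: 4.2 mL + 17.7 mL = 21.9 mL total → factor 21.9/4.2 = 5.2143
Step 4: 0.2 mL brought to 1 mL → factor 1/0.2 = 5
Step 5: 15 μL brought to 3550 μL → factor 3550/15 = 236.67
Overall dilution factor = 65.667 × 44.091 × 5.2143 × 5 × 236.67 = 1.7865 × 10^7
Final = 0.500 g/L / 1.7865 × 10^7 = 2.799 × 10^-8 g/L = 0.0280 ng/mL

0.0280 ng/mL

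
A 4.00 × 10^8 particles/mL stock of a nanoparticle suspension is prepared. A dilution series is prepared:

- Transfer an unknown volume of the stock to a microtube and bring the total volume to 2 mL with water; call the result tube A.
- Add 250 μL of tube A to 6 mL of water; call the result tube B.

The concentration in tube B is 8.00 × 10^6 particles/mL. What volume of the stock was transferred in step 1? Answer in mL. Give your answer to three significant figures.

Step 1: v brought to 2 mL → factor = 2 mL/v
Step 2: 250 μL + 6 mL = 6250 μL total → factor 6250/250 = 25
Product of known-step factors = 25
Overall factor = 4.00 × 10^8 particles/mL / (8.00 × 10^6 particles/mL) = 50
Step-1 factor = 50 / 25 = 2
v = 2 mL / 2 = 1.00 mL

1.00 mL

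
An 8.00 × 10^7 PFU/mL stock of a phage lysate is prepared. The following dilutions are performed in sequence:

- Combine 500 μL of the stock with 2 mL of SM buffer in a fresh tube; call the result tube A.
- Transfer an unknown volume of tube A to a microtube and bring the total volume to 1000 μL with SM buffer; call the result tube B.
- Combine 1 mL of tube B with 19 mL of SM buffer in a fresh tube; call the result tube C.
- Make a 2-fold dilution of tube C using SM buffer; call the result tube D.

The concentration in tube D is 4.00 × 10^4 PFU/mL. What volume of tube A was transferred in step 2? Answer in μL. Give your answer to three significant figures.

Step 1: 500 μL + 2 mL = 2500 μL total → factor 2500/500 = 5
Step 2: v brought to 1000 μL → factor = 1000 μL/v
Step 3: 1 mL + 19 mL = 20 mL total → factor 20/1 = 20
Step 4: 2-fold → factor 2
Product of known-step factors = 200
Overall factor = 8.00 × 10^7 PFU/mL / (4.00 × 10^4 PFU/mL) = 2000
Step-2 factor = 2000 / 200 = 10
v = 1000 μL / 10 = 100 μL

100 μL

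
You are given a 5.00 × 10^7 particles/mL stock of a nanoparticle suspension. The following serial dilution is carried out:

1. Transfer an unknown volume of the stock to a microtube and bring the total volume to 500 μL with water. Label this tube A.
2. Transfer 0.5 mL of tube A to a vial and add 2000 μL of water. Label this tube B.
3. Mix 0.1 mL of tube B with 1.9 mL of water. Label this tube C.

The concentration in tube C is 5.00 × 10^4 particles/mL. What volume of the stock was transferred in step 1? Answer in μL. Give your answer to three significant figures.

Step 1: v brought to 500 μL → factor = 500 μL/v
Step 2: 0.5 mL + 2000 μL = 2.5 mL total → factor 2.5/0.5 = 5
Step 3: 0.1 mL + 1.9 mL = 2 mL total → factor 2/0.1 = 20
Product of known-step factors = 100
Overall factor = 5.00 × 10^7 particles/mL / (5.00 × 10^4 particles/mL) = 1000
Step-1 factor = 1000 / 100 = 10
v = 500 μL / 10 = 50.0 μL

50.0 μL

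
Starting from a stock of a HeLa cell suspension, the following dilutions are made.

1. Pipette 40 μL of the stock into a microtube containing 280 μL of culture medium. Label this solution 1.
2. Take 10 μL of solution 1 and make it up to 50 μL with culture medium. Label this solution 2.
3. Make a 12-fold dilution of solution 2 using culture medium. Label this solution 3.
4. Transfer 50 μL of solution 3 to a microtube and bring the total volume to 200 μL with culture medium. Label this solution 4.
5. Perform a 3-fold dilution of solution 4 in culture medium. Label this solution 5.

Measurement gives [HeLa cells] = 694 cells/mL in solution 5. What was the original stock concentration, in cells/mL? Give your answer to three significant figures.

Step 1: 40 μL + 280 μL = 320 μL total → factor 320/40 = 8
Step 2: 10 μL brought to 50 μL → factor 50/10 = 5
Step 3: 12-fold → factor 12
Step 4: 50 μL brought to 200 μL → factor 200/50 = 4
Step 5: 3-fold → factor 3
Overall dilution factor = 8 × 5 × 12 × 4 × 3 = 5760
Stock = 694 cells/mL × 5760 = 4.00 × 10^6 cells/mL

4.00 × 10^6 cells/mL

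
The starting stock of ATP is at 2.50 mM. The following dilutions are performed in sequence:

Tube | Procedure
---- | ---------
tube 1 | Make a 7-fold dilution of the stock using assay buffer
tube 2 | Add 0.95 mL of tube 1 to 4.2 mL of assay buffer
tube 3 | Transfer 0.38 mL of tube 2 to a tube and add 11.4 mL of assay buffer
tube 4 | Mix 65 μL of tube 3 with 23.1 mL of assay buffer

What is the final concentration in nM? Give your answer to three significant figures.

Step 1: 7-fold → factor 7
Step 2: 0.95 mL + 4.2 mL = 5.15 mL total → factor 5.15/0.95 = 5.4211
Step 3: 0.38 mL + 11.4 mL = 11.78 mL total → factor 11.78/0.38 = 31
Step 4: 65 μL + 23.1 mL = 23165 μL total → factor 23165/65 = 356.38
Overall dilution factor = 7 × 5.4211 × 31 × 356.38 = 4.1924 × 10^5
Final = 2.50 mM / 4.1924 × 10^5 = 5.963 × 10^-6 mM = 5.96 nM

5.96 nM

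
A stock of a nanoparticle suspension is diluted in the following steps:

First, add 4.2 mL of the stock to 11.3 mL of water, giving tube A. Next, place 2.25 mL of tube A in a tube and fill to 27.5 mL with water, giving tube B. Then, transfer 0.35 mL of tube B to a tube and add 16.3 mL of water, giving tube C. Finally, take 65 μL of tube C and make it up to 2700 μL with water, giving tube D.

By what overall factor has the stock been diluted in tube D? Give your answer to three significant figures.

Step 1: 4.2 mL + 11.3 mL = 15.5 mL total → factor 15.5/4.2 = 3.6905
Step 2: 2.25 mL brought to 27.5 mL → factor 27.5/2.25 = 12.222
Step 3: 0.35 mL + 16.3 mL = 16.65 mL total → factor 16.65/0.35 = 47.571
Step 4: 65 μL brought to 2700 μL → factor 2700/65 = 41.538
Overall dilution factor = 3.6905 × 12.222 × 47.571 × 41.538 = 89131

8.91 × 10^4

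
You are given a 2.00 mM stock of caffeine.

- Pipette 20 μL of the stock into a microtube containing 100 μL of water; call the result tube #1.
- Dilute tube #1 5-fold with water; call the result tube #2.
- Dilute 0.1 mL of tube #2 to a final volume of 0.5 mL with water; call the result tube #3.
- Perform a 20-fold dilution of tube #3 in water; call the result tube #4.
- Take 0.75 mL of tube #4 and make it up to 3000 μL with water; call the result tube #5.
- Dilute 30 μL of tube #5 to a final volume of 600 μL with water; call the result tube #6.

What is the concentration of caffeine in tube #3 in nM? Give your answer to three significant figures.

1.33 × 10^4 nM

Step 1: 20 μL + 100 μL = 120 μL total → factor 120/20 = 6
Step 2: 5-fold → factor 5
Step 3: 0.1 mL brought to 0.5 mL → factor 0.5/0.1 = 5
Dilution factor through tube #3 = 6 × 5 × 5 = 150
[tube #3] = 2.00 mM / 150 = 0.01333 mM = 1.33 × 10^4 nM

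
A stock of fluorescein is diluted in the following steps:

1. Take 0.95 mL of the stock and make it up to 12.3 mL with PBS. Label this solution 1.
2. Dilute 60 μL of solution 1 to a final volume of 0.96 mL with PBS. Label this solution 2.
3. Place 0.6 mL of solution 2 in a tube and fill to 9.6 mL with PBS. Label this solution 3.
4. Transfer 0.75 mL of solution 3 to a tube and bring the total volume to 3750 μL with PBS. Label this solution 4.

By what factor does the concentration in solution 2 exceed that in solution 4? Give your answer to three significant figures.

80.0

Step 1: 0.95 mL brought to 12.3 mL → factor 12.3/0.95 = 12.947
Step 2: 60 μL brought to 0.96 mL → factor 960/60 = 16
Step 3: 0.6 mL brought to 9.6 mL → factor 9.6/0.6 = 16
Step 4: 0.75 mL brought to 3750 μL → factor 3.75/0.75 = 5
Dilution factor to solution 2 = 207.16; to solution 4 = 16573
[solution 2]/[solution 4] = (factor to solution 4)/(factor to solution 2) = 16573/207.16 = 80.0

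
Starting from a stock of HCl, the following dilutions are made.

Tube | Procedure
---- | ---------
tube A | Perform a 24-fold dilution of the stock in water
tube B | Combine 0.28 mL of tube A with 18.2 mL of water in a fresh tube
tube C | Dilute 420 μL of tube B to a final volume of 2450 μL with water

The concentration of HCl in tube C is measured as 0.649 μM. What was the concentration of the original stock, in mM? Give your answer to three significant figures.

6.00 mM

Step 1: 24-fold → factor 24
Step 2: 0.28 mL + 18.2 mL = 18.48 mL total → factor 18.48/0.28 = 66
Step 3: 420 μL brought to 2450 μL → factor 2450/420 = 5.8333
Overall dilution factor = 24 × 66 × 5.8333 = 9240
Stock = 0.649 μM × 9240 = 5997 μM = 6.00 mM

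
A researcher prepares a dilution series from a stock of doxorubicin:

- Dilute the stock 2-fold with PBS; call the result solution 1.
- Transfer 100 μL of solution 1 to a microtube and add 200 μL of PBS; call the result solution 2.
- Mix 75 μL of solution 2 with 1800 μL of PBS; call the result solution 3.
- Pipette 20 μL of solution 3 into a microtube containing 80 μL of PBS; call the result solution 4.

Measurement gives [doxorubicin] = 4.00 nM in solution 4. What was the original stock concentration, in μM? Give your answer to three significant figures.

3.00 μM

Step 1: 2-fold → factor 2
Step 2: 100 μL + 200 μL = 300 μL total → factor 300/100 = 3
Step 3: 75 μL + 1800 μL = 1875 μL total → factor 1875/75 = 25
Step 4: 20 μL + 80 μL = 100 μL total → factor 100/20 = 5
Overall dilution factor = 2 × 3 × 25 × 5 = 750
Stock = 4.00 nM × 750 = 3000 nM = 3.00 μM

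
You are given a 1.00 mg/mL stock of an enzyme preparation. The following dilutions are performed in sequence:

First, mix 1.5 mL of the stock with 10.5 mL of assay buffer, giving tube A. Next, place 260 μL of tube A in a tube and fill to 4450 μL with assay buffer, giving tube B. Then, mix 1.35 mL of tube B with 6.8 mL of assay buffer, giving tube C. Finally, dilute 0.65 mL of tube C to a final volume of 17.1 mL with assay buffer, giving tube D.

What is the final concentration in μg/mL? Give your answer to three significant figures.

Step 1: 1.5 mL + 10.5 mL = 12 mL total → factor 12/1.5 = 8
Step 2: 260 μL brought to 4450 μL → factor 4450/260 = 17.115
Step 3: 1.35 mL + 6.8 mL = 8.15 mL total → factor 8.15/1.35 = 6.037
Step 4: 0.65 mL brought to 17.1 mL → factor 17.1/0.65 = 26.308
Overall dilution factor = 8 × 17.115 × 6.037 × 26.308 = 21746
Final = 1.00 mg/mL / 21746 = 4.599 × 10^-5 mg/mL = 0.0460 μg/mL

0.0460 μg/mL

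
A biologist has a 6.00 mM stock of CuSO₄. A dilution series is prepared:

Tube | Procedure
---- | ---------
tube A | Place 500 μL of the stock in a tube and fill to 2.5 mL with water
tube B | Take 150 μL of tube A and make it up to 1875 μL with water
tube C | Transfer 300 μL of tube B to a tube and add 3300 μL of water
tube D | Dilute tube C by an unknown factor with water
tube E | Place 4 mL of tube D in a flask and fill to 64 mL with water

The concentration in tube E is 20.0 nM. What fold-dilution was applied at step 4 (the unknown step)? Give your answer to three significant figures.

25.0-fold

Step 1: 500 μL brought to 2.5 mL → factor 2500/500 = 5
Step 2: 150 μL brought to 1875 μL → factor 1875/150 = 12.5
Step 3: 300 μL + 3300 μL = 3600 μL total → factor 3600/300 = 12
Step 4: unknown factor x
Step 5: 4 mL brought to 64 mL → factor 64/4 = 16
Product of known-step factors = 12000
Overall factor = 6.00 mM / (20.0 nM) = 3 × 10^5
x = 3 × 10^5 / 12000 = 25.0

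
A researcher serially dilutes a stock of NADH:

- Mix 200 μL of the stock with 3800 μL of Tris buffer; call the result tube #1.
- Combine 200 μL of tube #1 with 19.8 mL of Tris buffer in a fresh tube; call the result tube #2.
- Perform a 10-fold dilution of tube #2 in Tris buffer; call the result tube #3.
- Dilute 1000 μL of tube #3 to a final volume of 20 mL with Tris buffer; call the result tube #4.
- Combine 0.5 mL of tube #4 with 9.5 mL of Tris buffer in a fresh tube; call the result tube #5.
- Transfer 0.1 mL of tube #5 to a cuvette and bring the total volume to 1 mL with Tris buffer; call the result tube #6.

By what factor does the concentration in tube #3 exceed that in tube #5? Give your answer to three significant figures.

Step 1: 200 μL + 3800 μL = 4000 μL total → factor 4000/200 = 20
Step 2: 200 μL + 19.8 mL = 20000 μL total → factor 20000/200 = 100
Step 3: 10-fold → factor 10
Step 4: 1000 μL brought to 20 mL → factor 20000/1000 = 20
Step 5: 0.5 mL + 9.5 mL = 10 mL total → factor 10/0.5 = 20
Dilution factor to tube #3 = 20000; to tube #5 = 8 × 10^6
[tube #3]/[tube #5] = (factor to tube #5)/(factor to tube #3) = 8 × 10^6/20000 = 400

400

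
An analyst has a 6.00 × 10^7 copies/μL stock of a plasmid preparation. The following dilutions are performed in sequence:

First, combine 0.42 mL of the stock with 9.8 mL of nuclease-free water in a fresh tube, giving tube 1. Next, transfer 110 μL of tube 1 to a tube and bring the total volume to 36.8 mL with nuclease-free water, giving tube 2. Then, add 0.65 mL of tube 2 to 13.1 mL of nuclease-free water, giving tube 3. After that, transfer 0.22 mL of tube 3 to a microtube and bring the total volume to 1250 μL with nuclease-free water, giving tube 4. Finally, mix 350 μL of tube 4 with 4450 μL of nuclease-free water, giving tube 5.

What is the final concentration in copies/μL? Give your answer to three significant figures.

Step 1: 0.42 mL + 9.8 mL = 10.22 mL total → factor 10.22/0.42 = 24.333
Step 2: 110 μL brought to 36.8 mL → factor 36800/110 = 334.55
Step 3: 0.65 mL + 13.1 mL = 13.75 mL total → factor 13.75/0.65 = 21.154
Step 4: 0.22 mL brought to 1250 μL → factor 1.25/0.22 = 5.6818
Step 5: 350 μL + 4450 μL = 4800 μL total → factor 4800/350 = 13.714
Overall dilution factor = 24.333 × 334.55 × 21.154 × 5.6818 × 13.714 = 1.3419 × 10^7
Final = 6.00 × 10^7 copies/μL / 1.3419 × 10^7 = 4.47 copies/μL

4.47 copies/μL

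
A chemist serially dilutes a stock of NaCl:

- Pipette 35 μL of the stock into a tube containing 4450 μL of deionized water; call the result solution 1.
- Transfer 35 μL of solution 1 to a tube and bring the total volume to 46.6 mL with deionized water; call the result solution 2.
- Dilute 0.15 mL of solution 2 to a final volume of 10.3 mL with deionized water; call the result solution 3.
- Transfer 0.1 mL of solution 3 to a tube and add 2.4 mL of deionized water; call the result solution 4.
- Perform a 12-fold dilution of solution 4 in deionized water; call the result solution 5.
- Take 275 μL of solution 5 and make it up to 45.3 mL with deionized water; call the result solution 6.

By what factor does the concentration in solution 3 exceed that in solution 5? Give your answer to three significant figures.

Step 1: 35 μL + 4450 μL = 4485 μL total → factor 4485/35 = 128.14
Step 2: 35 μL brought to 46.6 mL → factor 46600/35 = 1331.4
Step 3: 0.15 mL brought to 10.3 mL → factor 10.3/0.15 = 68.667
Step 4: 0.1 mL + 2.4 mL = 2.5 mL total → factor 2.5/0.1 = 25
Step 5: 12-fold → factor 12
Dilution factor to solution 3 = 1.1715 × 10^7; to solution 5 = 3.5146 × 10^9
[solution 3]/[solution 5] = (factor to solution 5)/(factor to solution 3) = 3.5146 × 10^9/1.1715 × 10^7 = 300

300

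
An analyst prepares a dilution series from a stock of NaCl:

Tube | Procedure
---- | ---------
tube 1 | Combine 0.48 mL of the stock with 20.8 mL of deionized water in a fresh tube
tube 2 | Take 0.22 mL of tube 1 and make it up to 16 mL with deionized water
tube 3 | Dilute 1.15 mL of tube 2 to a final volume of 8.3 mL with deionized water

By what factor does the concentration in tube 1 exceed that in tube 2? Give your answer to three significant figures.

72.7

Step 1: 0.48 mL + 20.8 mL = 21.28 mL total → factor 21.28/0.48 = 44.333
Step 2: 0.22 mL brought to 16 mL → factor 16/0.22 = 72.727
Dilution factor to tube 1 = 44.333; to tube 2 = 3224.2
[tube 1]/[tube 2] = (factor to tube 2)/(factor to tube 1) = 3224.2/44.333 = 72.7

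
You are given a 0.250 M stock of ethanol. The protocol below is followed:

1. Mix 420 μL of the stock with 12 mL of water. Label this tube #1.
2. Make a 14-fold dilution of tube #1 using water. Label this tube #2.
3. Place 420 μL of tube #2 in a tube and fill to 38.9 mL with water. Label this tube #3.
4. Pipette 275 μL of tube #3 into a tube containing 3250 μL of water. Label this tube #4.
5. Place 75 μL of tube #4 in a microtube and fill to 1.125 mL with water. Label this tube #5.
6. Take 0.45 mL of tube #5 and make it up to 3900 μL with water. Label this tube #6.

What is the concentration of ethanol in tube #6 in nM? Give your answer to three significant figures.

3.91 nM

Step 1: 420 μL + 12 mL = 12420 μL total → factor 12420/420 = 29.571
Step 2: 14-fold → factor 14
Step 3: 420 μL brought to 38.9 mL → factor 38900/420 = 92.619
Step 4: 275 μL + 3250 μL = 3525 μL total → factor 3525/275 = 12.818
Step 5: 75 μL brought to 1.125 mL → factor 1125/75 = 15
Step 6: 0.45 mL brought to 3900 μL → factor 3.9/0.45 = 8.6667
Overall dilution factor = 29.571 × 14 × 92.619 × 12.818 × 15 × 8.6667 = 6.3896 × 10^7
Final = 0.250 M / 6.3896 × 10^7 = 3.913 × 10^-9 M = 3.91 nM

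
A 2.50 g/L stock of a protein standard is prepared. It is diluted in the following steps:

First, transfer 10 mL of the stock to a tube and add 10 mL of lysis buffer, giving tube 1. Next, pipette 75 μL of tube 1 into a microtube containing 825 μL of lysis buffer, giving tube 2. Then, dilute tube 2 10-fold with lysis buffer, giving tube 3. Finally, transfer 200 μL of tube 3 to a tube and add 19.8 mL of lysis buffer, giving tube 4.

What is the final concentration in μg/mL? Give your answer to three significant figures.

Step 1: 10 mL + 10 mL = 20 mL total → factor 20/10 = 2
Step 2: 75 μL + 825 μL = 900 μL total → factor 900/75 = 12
Step 3: 10-fold → factor 10
Step 4: 200 μL + 19.8 mL = 20000 μL total → factor 20000/200 = 100
Overall dilution factor = 2 × 12 × 10 × 100 = 24000
Final = 2.50 g/L / 24000 = 0.0001042 g/L = 0.104 μg/mL

0.104 μg/mL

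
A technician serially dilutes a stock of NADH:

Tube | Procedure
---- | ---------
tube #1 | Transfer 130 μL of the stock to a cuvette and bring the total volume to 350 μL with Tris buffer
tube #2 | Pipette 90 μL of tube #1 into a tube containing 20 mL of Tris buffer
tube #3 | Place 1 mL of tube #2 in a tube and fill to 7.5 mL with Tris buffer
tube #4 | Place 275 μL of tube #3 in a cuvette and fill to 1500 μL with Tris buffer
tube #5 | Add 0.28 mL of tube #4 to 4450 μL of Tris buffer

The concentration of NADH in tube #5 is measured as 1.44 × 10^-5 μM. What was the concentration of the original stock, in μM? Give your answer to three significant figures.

5.98 μM

Step 1: 130 μL brought to 350 μL → factor 350/130 = 2.6923
Step 2: 90 μL + 20 mL = 20090 μL total → factor 20090/90 = 223.22
Step 3: 1 mL brought to 7.5 mL → factor 7.5/1 = 7.5
Step 4: 275 μL brought to 1500 μL → factor 1500/275 = 5.4545
Step 5: 0.28 mL + 4450 μL = 4.73 mL total → factor 4.73/0.28 = 16.893
Overall dilution factor = 2.6923 × 223.22 × 7.5 × 5.4545 × 16.893 = 4.1532 × 10^5
Stock = 1.44 × 10^-5 μM × 4.1532 × 10^5 = 5.98 μM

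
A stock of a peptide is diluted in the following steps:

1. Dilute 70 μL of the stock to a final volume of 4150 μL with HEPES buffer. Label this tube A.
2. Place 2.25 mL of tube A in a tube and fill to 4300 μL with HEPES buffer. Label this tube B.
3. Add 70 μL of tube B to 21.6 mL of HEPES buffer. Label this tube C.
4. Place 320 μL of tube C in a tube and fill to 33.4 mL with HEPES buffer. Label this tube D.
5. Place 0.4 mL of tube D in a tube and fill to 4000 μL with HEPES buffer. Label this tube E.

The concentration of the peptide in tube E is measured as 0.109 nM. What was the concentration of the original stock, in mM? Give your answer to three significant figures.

Step 1: 70 μL brought to 4150 μL → factor 4150/70 = 59.286
Step 2: 2.25 mL brought to 4300 μL → factor 4.3/2.25 = 1.9111
Step 3: 70 μL + 21.6 mL = 21670 μL total → factor 21670/70 = 309.57
Step 4: 320 μL brought to 33.4 mL → factor 33400/320 = 104.38
Step 5: 0.4 mL brought to 4000 μL → factor 4/0.4 = 10
Overall dilution factor = 59.286 × 1.9111 × 309.57 × 104.38 × 10 = 3.6609 × 10^7
Stock = 0.109 nM × 3.6609 × 10^7 = 3.990 × 10^6 nM = 3.99 mM

3.99 mM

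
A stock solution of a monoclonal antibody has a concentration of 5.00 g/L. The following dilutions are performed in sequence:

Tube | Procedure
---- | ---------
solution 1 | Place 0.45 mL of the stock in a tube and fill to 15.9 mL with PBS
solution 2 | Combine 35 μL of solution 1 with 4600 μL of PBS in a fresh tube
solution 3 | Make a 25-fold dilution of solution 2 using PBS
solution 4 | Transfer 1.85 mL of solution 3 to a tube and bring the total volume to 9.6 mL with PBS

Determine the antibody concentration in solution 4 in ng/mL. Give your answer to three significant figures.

Step 1: 0.45 mL brought to 15.9 mL → factor 15.9/0.45 = 35.333
Step 2: 35 μL + 4600 μL = 4635 μL total → factor 4635/35 = 132.43
Step 3: 25-fold → factor 25
Step 4: 1.85 mL brought to 9.6 mL → factor 9.6/1.85 = 5.1892
Overall dilution factor = 35.333 × 132.43 × 25 × 5.1892 = 6.0702 × 10^5
Final = 5.00 g/L / 6.0702 × 10^5 = 8.237 × 10^-6 g/L = 8.24 ng/mL

8.24 ng/mL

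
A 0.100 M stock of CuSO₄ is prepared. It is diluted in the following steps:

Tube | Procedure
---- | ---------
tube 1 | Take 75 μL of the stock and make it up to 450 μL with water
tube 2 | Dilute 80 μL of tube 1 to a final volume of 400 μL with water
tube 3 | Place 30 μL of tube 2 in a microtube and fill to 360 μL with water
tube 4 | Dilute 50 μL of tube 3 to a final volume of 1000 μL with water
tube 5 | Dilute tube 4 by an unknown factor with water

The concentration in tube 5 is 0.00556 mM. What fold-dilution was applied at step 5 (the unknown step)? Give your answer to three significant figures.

2.50-fold

Step 1: 75 μL brought to 450 μL → factor 450/75 = 6
Step 2: 80 μL brought to 400 μL → factor 400/80 = 5
Step 3: 30 μL brought to 360 μL → factor 360/30 = 12
Step 4: 50 μL brought to 1000 μL → factor 1000/50 = 20
Step 5: unknown factor x
Product of known-step factors = 7200
Overall factor = 0.100 M / (0.00556 mM) = 17986
x = 17986 / 7200 = 2.50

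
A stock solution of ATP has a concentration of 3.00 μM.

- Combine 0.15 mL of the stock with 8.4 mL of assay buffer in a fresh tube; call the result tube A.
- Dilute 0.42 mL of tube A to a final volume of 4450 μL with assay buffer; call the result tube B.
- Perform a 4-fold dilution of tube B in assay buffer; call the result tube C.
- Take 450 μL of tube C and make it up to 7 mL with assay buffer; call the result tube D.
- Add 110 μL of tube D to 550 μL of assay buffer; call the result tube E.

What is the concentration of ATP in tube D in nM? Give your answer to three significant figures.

Step 1: 0.15 mL + 8.4 mL = 8.55 mL total → factor 8.55/0.15 = 57
Step 2: 0.42 mL brought to 4450 μL → factor 4.45/0.42 = 10.595
Step 3: 4-fold → factor 4
Step 4: 450 μL brought to 7 mL → factor 7000/450 = 15.556
Dilution factor through tube D = 57 × 10.595 × 4 × 15.556 = 37578
[tube D] = 3.00 μM / 37578 = 7.983 × 10^-5 μM = 0.0798 nM

0.0798 nM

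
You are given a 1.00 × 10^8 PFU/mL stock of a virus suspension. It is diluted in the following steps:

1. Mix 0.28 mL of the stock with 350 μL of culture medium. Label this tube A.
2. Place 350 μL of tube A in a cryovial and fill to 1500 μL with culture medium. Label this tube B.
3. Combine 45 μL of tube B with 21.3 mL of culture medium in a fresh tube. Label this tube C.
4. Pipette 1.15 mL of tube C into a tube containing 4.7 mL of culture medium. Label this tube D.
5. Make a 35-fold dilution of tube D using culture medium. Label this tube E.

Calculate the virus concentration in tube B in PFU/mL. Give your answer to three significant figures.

1.04 × 10^7 PFU/mL

Step 1: 0.28 mL + 350 μL = 0.63 mL total → factor 0.63/0.28 = 2.25
Step 2: 350 μL brought to 1500 μL → factor 1500/350 = 4.2857
Dilution factor through tube B = 2.25 × 4.2857 = 9.6429
[tube B] = 1.00 × 10^8 PFU/mL / 9.6429 = 1.04 × 10^7 PFU/mL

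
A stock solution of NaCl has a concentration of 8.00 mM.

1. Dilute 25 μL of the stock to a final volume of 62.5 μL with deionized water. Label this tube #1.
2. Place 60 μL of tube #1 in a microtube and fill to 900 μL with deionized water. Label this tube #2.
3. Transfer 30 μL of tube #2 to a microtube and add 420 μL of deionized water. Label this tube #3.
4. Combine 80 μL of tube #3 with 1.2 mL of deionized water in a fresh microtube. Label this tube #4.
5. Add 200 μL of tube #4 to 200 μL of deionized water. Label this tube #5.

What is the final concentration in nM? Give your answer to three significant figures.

444 nM

Step 1: 25 μL brought to 62.5 μL → factor 62.5/25 = 2.5
Step 2: 60 μL brought to 900 μL → factor 900/60 = 15
Step 3: 30 μL + 420 μL = 450 μL total → factor 450/30 = 15
Step 4: 80 μL + 1.2 mL = 1280 μL total → factor 1280/80 = 16
Step 5: 200 μL + 200 μL = 400 μL total → factor 400/200 = 2
Overall dilution factor = 2.5 × 15 × 15 × 16 × 2 = 18000
Final = 8.00 mM / 18000 = 0.0004444 mM = 444 nM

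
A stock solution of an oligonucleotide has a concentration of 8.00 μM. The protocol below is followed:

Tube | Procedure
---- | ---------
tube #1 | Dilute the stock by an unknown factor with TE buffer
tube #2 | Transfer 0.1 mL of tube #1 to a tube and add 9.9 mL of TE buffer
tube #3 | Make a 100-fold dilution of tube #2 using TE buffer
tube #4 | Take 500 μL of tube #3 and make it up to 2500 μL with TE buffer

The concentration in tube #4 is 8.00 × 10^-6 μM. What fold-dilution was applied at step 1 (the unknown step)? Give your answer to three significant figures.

Step 1: unknown factor x
Step 2: 0.1 mL + 9.9 mL = 10 mL total → factor 10/0.1 = 100
Step 3: 100-fold → factor 100
Step 4: 500 μL brought to 2500 μL → factor 2500/500 = 5
Product of known-step factors = 50000
Overall factor = 8.00 μM / (8.00 × 10^-6 μM) = 1 × 10^6
x = 1 × 10^6 / 50000 = 20.0

20.0-fold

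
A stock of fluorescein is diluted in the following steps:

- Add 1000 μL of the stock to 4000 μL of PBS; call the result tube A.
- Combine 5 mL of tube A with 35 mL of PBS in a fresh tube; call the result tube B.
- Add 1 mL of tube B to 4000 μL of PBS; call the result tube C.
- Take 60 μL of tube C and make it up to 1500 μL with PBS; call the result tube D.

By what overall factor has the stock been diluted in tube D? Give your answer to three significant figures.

5.00 × 10^3

Step 1: 1000 μL + 4000 μL = 5000 μL total → factor 5000/1000 = 5
Step 2: 5 mL + 35 mL = 40 mL total → factor 40/5 = 8
Step 3: 1 mL + 4000 μL = 5 mL total → factor 5/1 = 5
Step 4: 60 μL brought to 1500 μL → factor 1500/60 = 25
Overall dilution factor = 5 × 8 × 5 × 25 = 5000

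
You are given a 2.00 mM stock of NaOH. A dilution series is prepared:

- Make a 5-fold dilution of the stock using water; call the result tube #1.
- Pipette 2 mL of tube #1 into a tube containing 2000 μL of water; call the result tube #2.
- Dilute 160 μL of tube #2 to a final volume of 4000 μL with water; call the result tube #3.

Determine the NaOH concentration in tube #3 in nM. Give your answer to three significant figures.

8.00 × 10^3 nM

Step 1: 5-fold → factor 5
Step 2: 2 mL + 2000 μL = 4 mL total → factor 4/2 = 2
Step 3: 160 μL brought to 4000 μL → factor 4000/160 = 25
Overall dilution factor = 5 × 2 × 25 = 250
Final = 2.00 mM / 250 = 0.008000 mM = 8.00 × 10^3 nM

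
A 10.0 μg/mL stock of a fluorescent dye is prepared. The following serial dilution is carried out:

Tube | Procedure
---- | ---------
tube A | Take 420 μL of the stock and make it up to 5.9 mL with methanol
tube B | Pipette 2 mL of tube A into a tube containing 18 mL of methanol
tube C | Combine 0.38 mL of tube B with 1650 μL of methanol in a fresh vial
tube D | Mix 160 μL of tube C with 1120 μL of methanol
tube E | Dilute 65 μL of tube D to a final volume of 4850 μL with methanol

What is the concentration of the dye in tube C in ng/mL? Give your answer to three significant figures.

13.3 ng/mL

Step 1: 420 μL brought to 5.9 mL → factor 5900/420 = 14.048
Step 2: 2 mL + 18 mL = 20 mL total → factor 20/2 = 10
Step 3: 0.38 mL + 1650 μL = 2.03 mL total → factor 2.03/0.38 = 5.3421
Dilution factor through tube C = 14.048 × 10 × 5.3421 = 750.44
[tube C] = 10.0 μg/mL / 750.44 = 0.01333 μg/mL = 13.3 ng/mL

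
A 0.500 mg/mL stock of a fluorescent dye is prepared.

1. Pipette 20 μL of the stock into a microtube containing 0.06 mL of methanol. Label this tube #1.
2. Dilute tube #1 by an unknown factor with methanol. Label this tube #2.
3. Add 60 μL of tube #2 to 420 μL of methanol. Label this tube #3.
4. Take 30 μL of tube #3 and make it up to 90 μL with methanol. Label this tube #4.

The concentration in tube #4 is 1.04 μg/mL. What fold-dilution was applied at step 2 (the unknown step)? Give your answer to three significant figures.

Step 1: 20 μL + 0.06 mL = 80 μL total → factor 80/20 = 4
Step 2: unknown factor x
Step 3: 60 μL + 420 μL = 480 μL total → factor 480/60 = 8
Step 4: 30 μL brought to 90 μL → factor 90/30 = 3
Product of known-step factors = 96
Overall factor = 0.500 mg/mL / (1.04 μg/mL) = 480.77
x = 480.77 / 96 = 5.01

5.01-fold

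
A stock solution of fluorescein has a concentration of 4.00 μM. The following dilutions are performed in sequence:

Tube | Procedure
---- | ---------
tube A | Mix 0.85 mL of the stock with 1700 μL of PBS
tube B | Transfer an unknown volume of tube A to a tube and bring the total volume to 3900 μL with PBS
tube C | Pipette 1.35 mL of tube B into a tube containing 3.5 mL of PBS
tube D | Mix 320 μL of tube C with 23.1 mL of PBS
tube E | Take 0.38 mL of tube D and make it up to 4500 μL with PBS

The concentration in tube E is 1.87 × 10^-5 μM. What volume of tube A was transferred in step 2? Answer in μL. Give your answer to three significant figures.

170 μL

Step 1: 0.85 mL + 1700 μL = 2.55 mL total → factor 2.55/0.85 = 3
Step 2: v brought to 3900 μL → factor = 3900 μL/v
Step 3: 1.35 mL + 3.5 mL = 4.85 mL total → factor 4.85/1.35 = 3.5926
Step 4: 320 μL + 23.1 mL = 23420 μL total → factor 23420/320 = 73.188
Step 5: 0.38 mL brought to 4500 μL → factor 4.5/0.38 = 11.842
Product of known-step factors = 9341
Overall factor = 4.00 μM / (1.87 × 10^-5 μM) = 2.139 × 10^5
Step-2 factor = 2.139 × 10^5 / 9341 = 22.899
v = 3900 μL / 22.899 = 170 μL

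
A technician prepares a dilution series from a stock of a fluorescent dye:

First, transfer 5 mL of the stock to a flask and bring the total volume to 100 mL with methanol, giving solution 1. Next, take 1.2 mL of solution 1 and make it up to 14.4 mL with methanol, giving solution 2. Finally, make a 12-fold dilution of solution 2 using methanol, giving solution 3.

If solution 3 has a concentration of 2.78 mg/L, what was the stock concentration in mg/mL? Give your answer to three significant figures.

Step 1: 5 mL brought to 100 mL → factor 100/5 = 20
Step 2: 1.2 mL brought to 14.4 mL → factor 14.4/1.2 = 12
Step 3: 12-fold → factor 12
Overall dilution factor = 20 × 12 × 12 = 2880
Stock = 2.78 mg/L × 2880 = 8006 mg/L = 8.01 mg/mL

8.01 mg/mL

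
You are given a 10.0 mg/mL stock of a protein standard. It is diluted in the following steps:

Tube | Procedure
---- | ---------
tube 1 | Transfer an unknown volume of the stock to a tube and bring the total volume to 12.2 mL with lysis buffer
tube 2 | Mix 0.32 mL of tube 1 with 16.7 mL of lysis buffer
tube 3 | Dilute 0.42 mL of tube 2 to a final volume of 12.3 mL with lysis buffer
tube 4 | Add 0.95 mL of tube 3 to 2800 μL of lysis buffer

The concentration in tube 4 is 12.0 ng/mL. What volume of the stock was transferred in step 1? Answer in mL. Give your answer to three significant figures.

Step 1: v brought to 12.2 mL → factor = 12.2 mL/v
Step 2: 0.32 mL + 16.7 mL = 17.02 mL total → factor 17.02/0.32 = 53.188
Step 3: 0.42 mL brought to 12.3 mL → factor 12.3/0.42 = 29.286
Step 4: 0.95 mL + 2800 μL = 3.75 mL total → factor 3.75/0.95 = 3.9474
Product of known-step factors = 6148.6
Overall factor = 10.0 mg/mL / (12.0 ng/mL) = 8.3333 × 10^5
Step-1 factor = 8.3333 × 10^5 / 6148.6 = 135.53
v = 12.2 mL / 135.53 = 0.0900 mL

0.0900 mL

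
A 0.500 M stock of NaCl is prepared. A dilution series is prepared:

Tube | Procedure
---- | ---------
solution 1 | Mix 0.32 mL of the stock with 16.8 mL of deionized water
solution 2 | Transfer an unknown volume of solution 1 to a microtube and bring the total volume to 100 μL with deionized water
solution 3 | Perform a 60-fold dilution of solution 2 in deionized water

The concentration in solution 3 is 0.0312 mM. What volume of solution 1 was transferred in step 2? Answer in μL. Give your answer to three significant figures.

20.0 μL

Step 1: 0.32 mL + 16.8 mL = 17.12 mL total → factor 17.12/0.32 = 53.5
Step 2: v brought to 100 μL → factor = 100 μL/v
Step 3: 60-fold → factor 60
Product of known-step factors = 3210
Overall factor = 0.500 M / (0.0312 mM) = 16026
Step-2 factor = 16026 / 3210 = 4.9924
v = 100 μL / 4.9924 = 20.0 μL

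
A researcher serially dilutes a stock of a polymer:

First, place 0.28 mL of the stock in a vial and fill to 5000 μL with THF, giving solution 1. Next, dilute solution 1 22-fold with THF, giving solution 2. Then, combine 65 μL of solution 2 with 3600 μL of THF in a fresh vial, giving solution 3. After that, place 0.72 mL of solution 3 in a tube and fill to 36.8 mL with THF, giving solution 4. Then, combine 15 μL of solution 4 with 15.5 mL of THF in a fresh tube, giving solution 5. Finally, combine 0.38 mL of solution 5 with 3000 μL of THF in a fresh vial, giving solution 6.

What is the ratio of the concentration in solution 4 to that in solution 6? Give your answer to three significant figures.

Step 1: 0.28 mL brought to 5000 μL → factor 5/0.28 = 17.857
Step 2: 22-fold → factor 22
Step 3: 65 μL + 3600 μL = 3665 μL total → factor 3665/65 = 56.385
Step 4: 0.72 mL brought to 36.8 mL → factor 36.8/0.72 = 51.111
Step 5: 15 μL + 15.5 mL = 15515 μL total → factor 15515/15 = 1034.3
Step 6: 0.38 mL + 3000 μL = 3.38 mL total → factor 3.38/0.38 = 8.8947
Dilution factor to solution 4 = 1.1322 × 10^6; to solution 6 = 1.0416 × 10^10
[solution 4]/[solution 6] = (factor to solution 6)/(factor to solution 4) = 1.0416 × 10^10/1.1322 × 10^6 = 9.20 × 10^3

9.20 × 10^3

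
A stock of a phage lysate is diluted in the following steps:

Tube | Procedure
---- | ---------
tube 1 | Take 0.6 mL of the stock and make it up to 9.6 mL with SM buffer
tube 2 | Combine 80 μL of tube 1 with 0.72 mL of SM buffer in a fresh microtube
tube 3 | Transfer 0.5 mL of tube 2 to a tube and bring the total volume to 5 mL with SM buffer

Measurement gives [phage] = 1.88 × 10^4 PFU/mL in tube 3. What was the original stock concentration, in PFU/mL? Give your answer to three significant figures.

Step 1: 0.6 mL brought to 9.6 mL → factor 9.6/0.6 = 16
Step 2: 80 μL + 0.72 mL = 800 μL total → factor 800/80 = 10
Step 3: 0.5 mL brought to 5 mL → factor 5/0.5 = 10
Overall dilution factor = 16 × 10 × 10 = 1600
Stock = 1.88 × 10^4 PFU/mL × 1600 = 3.01 × 10^7 PFU/mL

3.01 × 10^7 PFU/mL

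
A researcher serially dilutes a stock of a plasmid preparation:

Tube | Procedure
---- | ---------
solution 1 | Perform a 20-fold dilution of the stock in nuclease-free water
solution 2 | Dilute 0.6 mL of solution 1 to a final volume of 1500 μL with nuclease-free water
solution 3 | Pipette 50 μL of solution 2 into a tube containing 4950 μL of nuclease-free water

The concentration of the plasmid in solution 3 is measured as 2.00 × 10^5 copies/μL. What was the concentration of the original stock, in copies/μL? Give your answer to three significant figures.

Step 1: 20-fold → factor 20
Step 2: 0.6 mL brought to 1500 μL → factor 1.5/0.6 = 2.5
Step 3: 50 μL + 4950 μL = 5000 μL total → factor 5000/50 = 100
Overall dilution factor = 20 × 2.5 × 100 = 5000
Stock = 2.00 × 10^5 copies/μL × 5000 = 1.00 × 10^9 copies/μL

1.00 × 10^9 copies/μL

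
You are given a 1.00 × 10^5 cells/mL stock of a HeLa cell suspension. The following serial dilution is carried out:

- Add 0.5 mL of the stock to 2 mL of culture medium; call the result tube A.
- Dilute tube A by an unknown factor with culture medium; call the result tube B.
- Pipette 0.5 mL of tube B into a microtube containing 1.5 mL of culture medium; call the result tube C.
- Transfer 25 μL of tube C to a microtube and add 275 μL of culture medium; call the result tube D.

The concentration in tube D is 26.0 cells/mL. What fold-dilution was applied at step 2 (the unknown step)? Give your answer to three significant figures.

Step 1: 0.5 mL + 2 mL = 2.5 mL total → factor 2.5/0.5 = 5
Step 2: unknown factor x
Step 3: 0.5 mL + 1.5 mL = 2 mL total → factor 2/0.5 = 4
Step 4: 25 μL + 275 μL = 300 μL total → factor 300/25 = 12
Product of known-step factors = 240
Overall factor = 1.00 × 10^5 cells/mL / (26.0 cells/mL) = 3846.2
x = 3846.2 / 240 = 16.0

16.0-fold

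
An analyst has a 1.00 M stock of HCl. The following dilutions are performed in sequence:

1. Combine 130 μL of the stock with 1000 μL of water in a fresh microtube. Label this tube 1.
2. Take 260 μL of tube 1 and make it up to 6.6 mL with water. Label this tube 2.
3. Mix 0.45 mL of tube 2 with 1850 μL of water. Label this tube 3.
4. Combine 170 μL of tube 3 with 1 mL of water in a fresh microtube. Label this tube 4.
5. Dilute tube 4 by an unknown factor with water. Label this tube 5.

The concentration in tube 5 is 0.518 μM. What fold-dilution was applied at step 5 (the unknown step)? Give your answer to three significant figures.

249-fold

Step 1: 130 μL + 1000 μL = 1130 μL total → factor 1130/130 = 8.6923
Step 2: 260 μL brought to 6.6 mL → factor 6600/260 = 25.385
Step 3: 0.45 mL + 1850 μL = 2.3 mL total → factor 2.3/0.45 = 5.1111
Step 4: 170 μL + 1 mL = 1170 μL total → factor 1170/170 = 6.8824
Step 5: unknown factor x
Product of known-step factors = 7761.7
Overall factor = 1.00 M / (0.518 μM) = 1.9305 × 10^6
x = 1.9305 × 10^6 / 7761.7 = 249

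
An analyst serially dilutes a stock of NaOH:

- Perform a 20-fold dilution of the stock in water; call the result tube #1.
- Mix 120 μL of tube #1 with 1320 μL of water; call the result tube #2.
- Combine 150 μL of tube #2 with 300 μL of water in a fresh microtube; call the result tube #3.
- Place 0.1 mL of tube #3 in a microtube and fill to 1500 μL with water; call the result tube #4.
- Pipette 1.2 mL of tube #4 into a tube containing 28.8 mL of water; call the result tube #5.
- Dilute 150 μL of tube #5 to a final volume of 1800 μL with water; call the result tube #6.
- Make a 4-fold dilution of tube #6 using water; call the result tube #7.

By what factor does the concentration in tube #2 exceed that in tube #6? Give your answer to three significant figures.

Step 1: 20-fold → factor 20
Step 2: 120 μL + 1320 μL = 1440 μL total → factor 1440/120 = 12
Step 3: 150 μL + 300 μL = 450 μL total → factor 450/150 = 3
Step 4: 0.1 mL brought to 1500 μL → factor 1.5/0.1 = 15
Step 5: 1.2 mL + 28.8 mL = 30 mL total → factor 30/1.2 = 25
Step 6: 150 μL brought to 1800 μL → factor 1800/150 = 12
Dilution factor to tube #2 = 240; to tube #6 = 3.24 × 10^6
[tube #2]/[tube #6] = (factor to tube #6)/(factor to tube #2) = 3.24 × 10^6/240 = 1.35 × 10^4

1.35 × 10^4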